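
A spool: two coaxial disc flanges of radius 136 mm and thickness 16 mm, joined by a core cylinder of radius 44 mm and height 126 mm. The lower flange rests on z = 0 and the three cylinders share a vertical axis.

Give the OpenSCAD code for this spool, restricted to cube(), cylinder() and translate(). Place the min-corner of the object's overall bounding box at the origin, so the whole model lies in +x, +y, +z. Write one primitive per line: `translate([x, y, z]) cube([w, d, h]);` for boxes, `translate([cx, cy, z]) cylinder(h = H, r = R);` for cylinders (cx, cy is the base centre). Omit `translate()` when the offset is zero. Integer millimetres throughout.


translate([136, 136, 0]) cylinder(h = 16, r = 136);
translate([136, 136, 16]) cylinder(h = 126, r = 44);
translate([136, 136, 142]) cylinder(h = 16, r = 136);


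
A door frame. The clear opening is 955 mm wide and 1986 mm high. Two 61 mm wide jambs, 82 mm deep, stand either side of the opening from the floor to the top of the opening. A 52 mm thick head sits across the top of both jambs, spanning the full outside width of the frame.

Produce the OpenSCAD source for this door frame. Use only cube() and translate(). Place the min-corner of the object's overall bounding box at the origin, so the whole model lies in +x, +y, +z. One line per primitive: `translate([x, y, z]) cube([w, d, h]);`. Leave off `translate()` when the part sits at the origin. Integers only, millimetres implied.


cube([61, 82, 1986]);
translate([1016, 0, 0]) cube([61, 82, 1986]);
translate([0, 0, 1986]) cube([1077, 82, 52]);


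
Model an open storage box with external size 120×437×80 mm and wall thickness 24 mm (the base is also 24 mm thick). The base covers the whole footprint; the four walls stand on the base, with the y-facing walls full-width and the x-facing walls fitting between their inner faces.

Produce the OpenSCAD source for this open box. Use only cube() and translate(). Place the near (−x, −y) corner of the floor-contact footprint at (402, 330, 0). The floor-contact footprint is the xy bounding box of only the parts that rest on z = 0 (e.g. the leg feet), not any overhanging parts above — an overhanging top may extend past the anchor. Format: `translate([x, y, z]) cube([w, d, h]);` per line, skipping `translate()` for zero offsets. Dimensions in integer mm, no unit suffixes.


translate([402, 330, 0]) cube([120, 437, 24]);
translate([402, 330, 24]) cube([120, 24, 56]);
translate([402, 743, 24]) cube([120, 24, 56]);
translate([402, 354, 24]) cube([24, 389, 56]);
translate([498, 354, 24]) cube([24, 389, 56]);


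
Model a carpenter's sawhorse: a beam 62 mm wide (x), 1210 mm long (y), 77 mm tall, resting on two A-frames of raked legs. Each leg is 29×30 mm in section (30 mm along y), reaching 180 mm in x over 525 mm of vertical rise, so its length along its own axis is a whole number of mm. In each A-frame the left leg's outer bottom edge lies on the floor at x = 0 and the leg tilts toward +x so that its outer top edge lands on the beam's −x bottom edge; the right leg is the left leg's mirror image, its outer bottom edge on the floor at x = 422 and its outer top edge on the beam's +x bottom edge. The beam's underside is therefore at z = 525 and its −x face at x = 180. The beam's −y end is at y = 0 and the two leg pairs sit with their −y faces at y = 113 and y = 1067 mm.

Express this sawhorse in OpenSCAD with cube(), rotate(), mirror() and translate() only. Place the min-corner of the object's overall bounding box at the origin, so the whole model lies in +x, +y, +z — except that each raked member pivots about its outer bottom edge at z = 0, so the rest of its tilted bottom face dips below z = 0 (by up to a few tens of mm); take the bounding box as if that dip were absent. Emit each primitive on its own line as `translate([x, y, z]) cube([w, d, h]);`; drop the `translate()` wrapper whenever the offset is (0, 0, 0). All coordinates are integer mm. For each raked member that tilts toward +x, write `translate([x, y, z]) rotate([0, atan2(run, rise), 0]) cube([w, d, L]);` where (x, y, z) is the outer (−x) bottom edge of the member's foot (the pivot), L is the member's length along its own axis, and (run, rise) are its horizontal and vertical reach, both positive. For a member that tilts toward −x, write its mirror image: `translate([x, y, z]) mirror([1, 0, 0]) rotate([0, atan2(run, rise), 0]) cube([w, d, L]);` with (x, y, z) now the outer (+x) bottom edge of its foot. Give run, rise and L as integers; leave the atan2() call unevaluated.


translate([180, 0, 525]) cube([62, 1210, 77]);
translate([0, 113, 0]) rotate([0, atan2(180, 525), 0]) cube([29, 30, 555]);
translate([422, 113, 0]) mirror([1, 0, 0]) rotate([0, atan2(180, 525), 0]) cube([29, 30, 555]);
translate([0, 1067, 0]) rotate([0, atan2(180, 525), 0]) cube([29, 30, 555]);
translate([422, 1067, 0]) mirror([1, 0, 0]) rotate([0, atan2(180, 525), 0]) cube([29, 30, 555]);


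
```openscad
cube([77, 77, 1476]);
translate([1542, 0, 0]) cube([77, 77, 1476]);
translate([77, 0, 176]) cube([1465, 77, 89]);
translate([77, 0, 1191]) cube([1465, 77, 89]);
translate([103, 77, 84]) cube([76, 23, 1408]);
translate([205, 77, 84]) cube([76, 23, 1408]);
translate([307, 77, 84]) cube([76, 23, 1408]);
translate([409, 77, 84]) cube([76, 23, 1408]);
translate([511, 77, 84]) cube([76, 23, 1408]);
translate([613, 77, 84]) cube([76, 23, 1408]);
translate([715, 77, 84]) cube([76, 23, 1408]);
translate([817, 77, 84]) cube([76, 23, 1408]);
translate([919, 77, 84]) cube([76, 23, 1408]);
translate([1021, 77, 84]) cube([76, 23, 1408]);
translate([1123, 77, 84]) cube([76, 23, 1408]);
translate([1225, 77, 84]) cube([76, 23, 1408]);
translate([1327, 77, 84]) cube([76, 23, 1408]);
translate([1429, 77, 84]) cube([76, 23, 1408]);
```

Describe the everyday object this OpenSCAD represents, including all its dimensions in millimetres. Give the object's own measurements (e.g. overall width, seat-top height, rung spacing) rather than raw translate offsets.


A fence section. Two 77×77 mm posts, 1476 mm tall, stand on the floor with a clear span of 1465 mm between their inner faces. Two horizontal rails of 77×89 mm section span the gap between the posts with their undersides at z = 176 mm and z = 1191 mm, flush with the posts' −y face. 14 pickets, each 76 mm wide, 23 mm thick and 1408 mm tall, are fixed to the +y face of the rails with their bottoms at z = 84 mm, spaced across the span with a 26 mm gap after the −x post and between neighbouring pickets, with 37 mm left before the +x post.


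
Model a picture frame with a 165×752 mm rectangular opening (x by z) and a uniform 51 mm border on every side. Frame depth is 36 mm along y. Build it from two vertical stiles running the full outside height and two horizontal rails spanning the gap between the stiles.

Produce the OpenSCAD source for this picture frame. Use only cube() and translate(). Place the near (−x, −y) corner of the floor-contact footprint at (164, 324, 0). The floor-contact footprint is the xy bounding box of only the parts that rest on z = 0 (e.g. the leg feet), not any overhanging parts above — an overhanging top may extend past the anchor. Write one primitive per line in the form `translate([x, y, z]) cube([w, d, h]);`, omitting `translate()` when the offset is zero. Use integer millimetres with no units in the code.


translate([164, 324, 0]) cube([51, 36, 854]);
translate([380, 324, 0]) cube([51, 36, 854]);
translate([215, 324, 0]) cube([165, 36, 51]);
translate([215, 324, 803]) cube([165, 36, 51]);


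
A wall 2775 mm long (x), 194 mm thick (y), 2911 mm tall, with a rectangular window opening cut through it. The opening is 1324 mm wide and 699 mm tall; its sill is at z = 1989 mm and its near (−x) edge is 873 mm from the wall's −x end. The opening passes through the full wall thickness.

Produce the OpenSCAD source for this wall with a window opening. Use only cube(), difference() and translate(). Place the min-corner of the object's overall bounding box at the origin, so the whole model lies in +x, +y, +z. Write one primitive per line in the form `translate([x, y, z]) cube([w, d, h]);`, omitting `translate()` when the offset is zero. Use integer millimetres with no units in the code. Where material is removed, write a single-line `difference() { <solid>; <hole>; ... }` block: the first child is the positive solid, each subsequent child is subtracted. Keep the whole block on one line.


difference() { cube([2775, 194, 2911]); translate([873, 0, 1989]) cube([1324, 194, 699]); }


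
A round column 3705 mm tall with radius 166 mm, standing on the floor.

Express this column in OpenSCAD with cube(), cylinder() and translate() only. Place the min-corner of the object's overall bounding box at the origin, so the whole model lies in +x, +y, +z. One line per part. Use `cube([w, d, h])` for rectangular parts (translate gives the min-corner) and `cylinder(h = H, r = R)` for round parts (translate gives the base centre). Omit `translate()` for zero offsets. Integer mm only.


translate([166, 166, 0]) cylinder(h = 3705, r = 166);


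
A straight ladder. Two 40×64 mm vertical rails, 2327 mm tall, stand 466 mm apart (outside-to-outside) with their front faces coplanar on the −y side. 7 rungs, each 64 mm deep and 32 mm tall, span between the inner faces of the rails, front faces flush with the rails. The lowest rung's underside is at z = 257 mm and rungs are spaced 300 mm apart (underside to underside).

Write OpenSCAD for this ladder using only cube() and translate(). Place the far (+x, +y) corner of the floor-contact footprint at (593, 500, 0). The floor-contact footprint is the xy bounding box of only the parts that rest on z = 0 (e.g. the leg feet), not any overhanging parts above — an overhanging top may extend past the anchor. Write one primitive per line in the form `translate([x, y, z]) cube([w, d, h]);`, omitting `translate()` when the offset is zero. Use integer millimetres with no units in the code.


// rung span = 466 - 2*40 = 386
// rung[k] z = 257 + k*300
translate([127, 436, 0]) cube([40, 64, 2327]);
translate([553, 436, 0]) cube([40, 64, 2327]);
translate([167, 436, 257]) cube([386, 64, 32]);
translate([167, 436, 557]) cube([386, 64, 32]);
translate([167, 436, 857]) cube([386, 64, 32]);
translate([167, 436, 1157]) cube([386, 64, 32]);
translate([167, 436, 1457]) cube([386, 64, 32]);
translate([167, 436, 1757]) cube([386, 64, 32]);
translate([167, 436, 2057]) cube([386, 64, 32]);


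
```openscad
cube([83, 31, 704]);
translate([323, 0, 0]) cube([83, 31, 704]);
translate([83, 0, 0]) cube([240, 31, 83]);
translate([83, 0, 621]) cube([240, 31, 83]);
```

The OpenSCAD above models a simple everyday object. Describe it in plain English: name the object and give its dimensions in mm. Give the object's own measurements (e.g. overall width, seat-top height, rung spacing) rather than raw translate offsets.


A rectangular picture frame lying in the x–z plane (depth along y). The opening is 240 mm wide (x) by 538 mm tall (z), surrounded by a border 83 mm wide on all four sides. The frame is 31 mm deep and is made of two full-height vertical stiles with two horizontal rails fitted between them.


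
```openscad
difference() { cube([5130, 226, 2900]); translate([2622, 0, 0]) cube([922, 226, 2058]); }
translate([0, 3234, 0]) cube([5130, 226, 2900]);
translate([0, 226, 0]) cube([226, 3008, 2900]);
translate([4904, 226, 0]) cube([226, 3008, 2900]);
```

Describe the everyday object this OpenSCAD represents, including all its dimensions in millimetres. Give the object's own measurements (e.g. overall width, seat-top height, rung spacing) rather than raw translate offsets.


A single room: four walls, each 2900 mm tall and 226 mm thick, enclosing an outside footprint 5130×3460 mm (x × y), no floor or roof. The front and back walls (−y and +y sides) run the full x-width; the side walls fit between their inner faces. A door opening 922 mm wide and 2058 mm tall is cut through the front wall from the floor up, its −x edge 2622 mm from the wall's −x end.


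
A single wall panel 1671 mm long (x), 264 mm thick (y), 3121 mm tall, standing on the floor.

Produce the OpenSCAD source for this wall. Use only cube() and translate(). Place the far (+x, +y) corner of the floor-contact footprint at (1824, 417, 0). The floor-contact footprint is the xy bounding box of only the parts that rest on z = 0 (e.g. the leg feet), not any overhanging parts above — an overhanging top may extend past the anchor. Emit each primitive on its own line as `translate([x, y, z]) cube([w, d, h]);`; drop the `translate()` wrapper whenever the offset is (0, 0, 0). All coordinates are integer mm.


translate([153, 153, 0]) cube([1671, 264, 3121]);


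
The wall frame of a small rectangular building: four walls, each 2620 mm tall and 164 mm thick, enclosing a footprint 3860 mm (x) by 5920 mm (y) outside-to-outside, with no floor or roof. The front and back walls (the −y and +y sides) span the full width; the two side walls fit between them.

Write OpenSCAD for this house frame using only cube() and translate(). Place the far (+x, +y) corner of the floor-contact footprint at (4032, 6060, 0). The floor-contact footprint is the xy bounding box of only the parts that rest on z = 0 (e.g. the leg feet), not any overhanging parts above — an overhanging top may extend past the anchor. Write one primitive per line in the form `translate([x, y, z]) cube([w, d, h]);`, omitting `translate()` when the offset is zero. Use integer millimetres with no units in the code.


translate([172, 140, 0]) cube([3860, 164, 2620]);
translate([172, 5896, 0]) cube([3860, 164, 2620]);
translate([172, 304, 0]) cube([164, 5592, 2620]);
translate([3868, 304, 0]) cube([164, 5592, 2620]);


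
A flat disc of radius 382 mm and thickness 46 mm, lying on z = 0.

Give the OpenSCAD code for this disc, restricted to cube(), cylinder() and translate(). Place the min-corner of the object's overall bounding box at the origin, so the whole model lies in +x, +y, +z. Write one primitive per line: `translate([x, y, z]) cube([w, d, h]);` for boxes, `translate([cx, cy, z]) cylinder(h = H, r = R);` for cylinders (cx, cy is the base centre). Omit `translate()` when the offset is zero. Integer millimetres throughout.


translate([382, 382, 0]) cylinder(h = 46, r = 382);


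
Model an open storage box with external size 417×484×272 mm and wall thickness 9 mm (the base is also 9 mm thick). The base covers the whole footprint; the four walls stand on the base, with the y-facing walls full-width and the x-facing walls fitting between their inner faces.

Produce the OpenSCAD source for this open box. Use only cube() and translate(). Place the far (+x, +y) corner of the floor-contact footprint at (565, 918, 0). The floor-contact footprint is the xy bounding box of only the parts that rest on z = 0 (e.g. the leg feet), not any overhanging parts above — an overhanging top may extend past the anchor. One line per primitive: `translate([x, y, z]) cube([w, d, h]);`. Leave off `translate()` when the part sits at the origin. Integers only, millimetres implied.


translate([148, 434, 0]) cube([417, 484, 9]);
translate([148, 434, 9]) cube([417, 9, 263]);
translate([148, 909, 9]) cube([417, 9, 263]);
translate([148, 443, 9]) cube([9, 466, 263]);
translate([556, 443, 9]) cube([9, 466, 263]);


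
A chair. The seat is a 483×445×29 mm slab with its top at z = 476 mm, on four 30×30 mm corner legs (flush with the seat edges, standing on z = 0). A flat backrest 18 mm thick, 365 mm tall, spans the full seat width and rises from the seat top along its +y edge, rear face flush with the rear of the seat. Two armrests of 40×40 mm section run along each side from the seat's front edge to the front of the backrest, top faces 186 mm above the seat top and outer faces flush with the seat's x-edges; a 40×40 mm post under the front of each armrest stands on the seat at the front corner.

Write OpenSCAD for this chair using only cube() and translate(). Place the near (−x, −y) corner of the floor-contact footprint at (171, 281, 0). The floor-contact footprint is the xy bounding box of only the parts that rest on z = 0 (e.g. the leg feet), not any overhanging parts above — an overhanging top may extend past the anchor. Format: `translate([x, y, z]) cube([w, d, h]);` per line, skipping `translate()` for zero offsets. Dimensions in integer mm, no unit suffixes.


translate([171, 281, 447]) cube([483, 445, 29]);
translate([171, 281, 0]) cube([30, 30, 447]);
translate([624, 281, 0]) cube([30, 30, 447]);
translate([171, 696, 0]) cube([30, 30, 447]);
translate([624, 696, 0]) cube([30, 30, 447]);
translate([171, 708, 476]) cube([483, 18, 365]);
translate([171, 281, 622]) cube([40, 427, 40]);
translate([614, 281, 622]) cube([40, 427, 40]);
translate([171, 281, 476]) cube([40, 40, 146]);
translate([614, 281, 476]) cube([40, 40, 146]);


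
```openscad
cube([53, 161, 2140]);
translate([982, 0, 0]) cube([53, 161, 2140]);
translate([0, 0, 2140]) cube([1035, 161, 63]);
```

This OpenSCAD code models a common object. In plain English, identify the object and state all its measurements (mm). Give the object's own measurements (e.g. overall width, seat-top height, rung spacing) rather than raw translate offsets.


A door frame. The clear opening is 929 mm wide and 2140 mm high. Two 53 mm wide jambs, 161 mm deep, stand either side of the opening from the floor to the top of the opening. A 63 mm thick head sits across the top of both jambs, spanning the full outside width of the frame.


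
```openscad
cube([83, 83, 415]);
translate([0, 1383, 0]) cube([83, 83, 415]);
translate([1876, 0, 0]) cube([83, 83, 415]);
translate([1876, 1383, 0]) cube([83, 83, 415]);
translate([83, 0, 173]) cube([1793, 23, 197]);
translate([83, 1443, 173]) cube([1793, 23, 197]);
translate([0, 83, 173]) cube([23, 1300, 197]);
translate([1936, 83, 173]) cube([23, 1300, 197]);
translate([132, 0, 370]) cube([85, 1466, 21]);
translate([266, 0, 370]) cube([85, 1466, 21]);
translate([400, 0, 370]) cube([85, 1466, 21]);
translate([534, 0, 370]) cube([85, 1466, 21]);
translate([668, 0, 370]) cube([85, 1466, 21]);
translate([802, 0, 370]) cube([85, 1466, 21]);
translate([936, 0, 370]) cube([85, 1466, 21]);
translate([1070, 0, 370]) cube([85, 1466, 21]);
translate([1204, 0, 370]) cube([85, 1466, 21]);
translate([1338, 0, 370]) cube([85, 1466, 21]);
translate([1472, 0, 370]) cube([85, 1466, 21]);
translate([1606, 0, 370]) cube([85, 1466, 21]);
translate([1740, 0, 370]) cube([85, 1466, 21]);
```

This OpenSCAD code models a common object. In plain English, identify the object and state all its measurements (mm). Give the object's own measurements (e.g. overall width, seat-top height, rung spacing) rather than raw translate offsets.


A bed frame 1959 mm long (x) by 1466 mm wide (y). Four 83×83 mm corner posts, 415 mm tall, at the corners of the footprint. Four rails of 23 mm thickness and 197 mm height run between adjacent posts with their undersides at z = 173 mm, their outer faces flush with the outside of the frame (the two x-running rails run between the posts' inner faces; the two y-running rails run between the posts' inner faces). 13 slats, each 85 mm wide (x) and 21 mm thick, lie across the top of the two x-running rails, running the full 1466 mm width of the frame in y; along x they sit between the end posts with a 49 mm gap after the −x posts and between neighbouring slats, leaving 51 mm before the +x posts.


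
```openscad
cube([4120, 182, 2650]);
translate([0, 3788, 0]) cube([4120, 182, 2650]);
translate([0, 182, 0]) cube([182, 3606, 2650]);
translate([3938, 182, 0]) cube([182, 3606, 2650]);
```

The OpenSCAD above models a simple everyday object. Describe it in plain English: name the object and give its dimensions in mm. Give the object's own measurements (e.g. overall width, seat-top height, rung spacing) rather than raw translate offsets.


The wall frame of a small rectangular building: four walls, each 2650 mm tall and 182 mm thick, enclosing a footprint 4120 mm (x) by 3970 mm (y) outside-to-outside, with no floor or roof. The front and back walls (the −y and +y sides) span the full width; the two side walls fit between them.


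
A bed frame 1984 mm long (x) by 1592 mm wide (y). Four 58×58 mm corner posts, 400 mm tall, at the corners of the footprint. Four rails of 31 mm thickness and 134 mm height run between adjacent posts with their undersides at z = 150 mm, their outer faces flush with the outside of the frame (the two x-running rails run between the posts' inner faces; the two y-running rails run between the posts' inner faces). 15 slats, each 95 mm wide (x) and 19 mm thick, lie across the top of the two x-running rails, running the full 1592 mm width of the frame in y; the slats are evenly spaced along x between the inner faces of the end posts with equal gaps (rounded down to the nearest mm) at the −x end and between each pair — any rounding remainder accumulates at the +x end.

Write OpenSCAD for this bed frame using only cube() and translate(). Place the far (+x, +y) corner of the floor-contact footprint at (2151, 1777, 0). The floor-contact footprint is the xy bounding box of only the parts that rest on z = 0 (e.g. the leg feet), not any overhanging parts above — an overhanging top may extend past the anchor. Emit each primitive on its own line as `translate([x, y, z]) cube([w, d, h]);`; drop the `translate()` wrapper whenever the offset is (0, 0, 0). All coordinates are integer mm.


// slat z = rail_z + rail_h = 150 + 134 = 284
// slat gap = ⌊(1868 − 15·95) / 16⌋ = 27
translate([167, 185, 0]) cube([58, 58, 400]);
translate([167, 1719, 0]) cube([58, 58, 400]);
translate([2093, 185, 0]) cube([58, 58, 400]);
translate([2093, 1719, 0]) cube([58, 58, 400]);
translate([225, 185, 150]) cube([1868, 31, 134]);
translate([225, 1746, 150]) cube([1868, 31, 134]);
translate([167, 243, 150]) cube([31, 1476, 134]);
translate([2120, 243, 150]) cube([31, 1476, 134]);
translate([252, 185, 284]) cube([95, 1592, 19]);
translate([374, 185, 284]) cube([95, 1592, 19]);
translate([496, 185, 284]) cube([95, 1592, 19]);
translate([618, 185, 284]) cube([95, 1592, 19]);
translate([740, 185, 284]) cube([95, 1592, 19]);
translate([862, 185, 284]) cube([95, 1592, 19]);
translate([984, 185, 284]) cube([95, 1592, 19]);
translate([1106, 185, 284]) cube([95, 1592, 19]);
translate([1228, 185, 284]) cube([95, 1592, 19]);
translate([1350, 185, 284]) cube([95, 1592, 19]);
translate([1472, 185, 284]) cube([95, 1592, 19]);
translate([1594, 185, 284]) cube([95, 1592, 19]);
translate([1716, 185, 284]) cube([95, 1592, 19]);
translate([1838, 185, 284]) cube([95, 1592, 19]);
translate([1960, 185, 284]) cube([95, 1592, 19]);


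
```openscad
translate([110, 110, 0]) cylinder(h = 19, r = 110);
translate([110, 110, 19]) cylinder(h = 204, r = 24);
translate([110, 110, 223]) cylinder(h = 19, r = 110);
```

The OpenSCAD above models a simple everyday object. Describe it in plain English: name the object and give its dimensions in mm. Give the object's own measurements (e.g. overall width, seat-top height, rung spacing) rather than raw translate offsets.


A spool: two coaxial disc flanges of radius 110 mm and thickness 19 mm, joined by a core cylinder of radius 24 mm and height 204 mm. The lower flange rests on z = 0 and the three cylinders share a vertical axis.


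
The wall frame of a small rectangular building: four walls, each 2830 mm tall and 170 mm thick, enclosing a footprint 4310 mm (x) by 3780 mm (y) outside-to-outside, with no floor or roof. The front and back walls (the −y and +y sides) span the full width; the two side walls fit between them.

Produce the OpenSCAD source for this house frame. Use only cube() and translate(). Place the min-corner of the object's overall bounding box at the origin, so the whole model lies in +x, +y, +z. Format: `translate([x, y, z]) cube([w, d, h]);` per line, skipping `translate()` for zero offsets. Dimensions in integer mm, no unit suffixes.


cube([4310, 170, 2830]);
translate([0, 3610, 0]) cube([4310, 170, 2830]);
translate([0, 170, 0]) cube([170, 3440, 2830]);
translate([4140, 170, 0]) cube([170, 3440, 2830]);


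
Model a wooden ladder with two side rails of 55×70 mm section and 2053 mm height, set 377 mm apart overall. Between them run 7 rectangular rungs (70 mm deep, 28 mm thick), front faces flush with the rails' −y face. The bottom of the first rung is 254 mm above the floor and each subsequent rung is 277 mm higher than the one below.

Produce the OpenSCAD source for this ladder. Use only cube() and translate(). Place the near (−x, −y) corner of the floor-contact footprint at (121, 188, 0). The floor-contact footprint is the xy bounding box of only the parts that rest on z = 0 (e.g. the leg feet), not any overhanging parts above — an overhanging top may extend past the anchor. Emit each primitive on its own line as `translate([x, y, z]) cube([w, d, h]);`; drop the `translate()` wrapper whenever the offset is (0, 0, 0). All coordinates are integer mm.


// rung span = 377 - 2*55 = 267
// rung[k] z = 254 + k*277
translate([121, 188, 0]) cube([55, 70, 2053]);
translate([443, 188, 0]) cube([55, 70, 2053]);
translate([176, 188, 254]) cube([267, 70, 28]);
translate([176, 188, 531]) cube([267, 70, 28]);
translate([176, 188, 808]) cube([267, 70, 28]);
translate([176, 188, 1085]) cube([267, 70, 28]);
translate([176, 188, 1362]) cube([267, 70, 28]);
translate([176, 188, 1639]) cube([267, 70, 28]);
translate([176, 188, 1916]) cube([267, 70, 28]);


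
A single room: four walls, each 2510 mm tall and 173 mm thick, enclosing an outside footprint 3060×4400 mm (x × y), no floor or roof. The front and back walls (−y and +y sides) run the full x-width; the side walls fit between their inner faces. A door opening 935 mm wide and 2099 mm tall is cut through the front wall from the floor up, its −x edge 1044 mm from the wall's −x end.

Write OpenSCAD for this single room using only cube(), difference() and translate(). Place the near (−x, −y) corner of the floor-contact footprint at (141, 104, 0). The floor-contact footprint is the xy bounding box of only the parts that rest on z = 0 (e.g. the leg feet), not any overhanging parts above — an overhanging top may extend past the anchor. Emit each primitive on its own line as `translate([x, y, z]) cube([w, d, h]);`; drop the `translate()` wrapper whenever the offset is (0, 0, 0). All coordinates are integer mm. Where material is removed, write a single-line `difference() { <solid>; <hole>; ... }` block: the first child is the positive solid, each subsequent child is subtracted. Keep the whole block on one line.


difference() { translate([141, 104, 0]) cube([3060, 173, 2510]); translate([1185, 104, 0]) cube([935, 173, 2099]); }
translate([141, 4331, 0]) cube([3060, 173, 2510]);
translate([141, 277, 0]) cube([173, 4054, 2510]);
translate([3028, 277, 0]) cube([173, 4054, 2510]);


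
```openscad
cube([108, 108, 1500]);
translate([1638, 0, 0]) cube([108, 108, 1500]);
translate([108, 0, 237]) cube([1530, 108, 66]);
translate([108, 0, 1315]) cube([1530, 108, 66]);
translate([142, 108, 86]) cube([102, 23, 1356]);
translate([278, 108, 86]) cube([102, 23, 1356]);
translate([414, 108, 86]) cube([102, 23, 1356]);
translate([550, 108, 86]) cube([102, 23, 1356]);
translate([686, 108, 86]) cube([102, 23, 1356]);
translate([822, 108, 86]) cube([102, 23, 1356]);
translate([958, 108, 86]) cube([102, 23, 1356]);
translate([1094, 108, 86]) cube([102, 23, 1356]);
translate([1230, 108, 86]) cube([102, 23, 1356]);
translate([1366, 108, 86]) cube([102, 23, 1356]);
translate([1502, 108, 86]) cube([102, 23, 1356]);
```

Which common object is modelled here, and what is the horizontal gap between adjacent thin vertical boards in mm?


A fence section. The picket gap is 34 mm.

Two posts, two rails, 11 pickets — a fence section. Span 1530 mm holds 11 pickets of 102 mm with 12 equal gaps: ⌊(1530 − 11·102) / 12⌋ = 34 mm.


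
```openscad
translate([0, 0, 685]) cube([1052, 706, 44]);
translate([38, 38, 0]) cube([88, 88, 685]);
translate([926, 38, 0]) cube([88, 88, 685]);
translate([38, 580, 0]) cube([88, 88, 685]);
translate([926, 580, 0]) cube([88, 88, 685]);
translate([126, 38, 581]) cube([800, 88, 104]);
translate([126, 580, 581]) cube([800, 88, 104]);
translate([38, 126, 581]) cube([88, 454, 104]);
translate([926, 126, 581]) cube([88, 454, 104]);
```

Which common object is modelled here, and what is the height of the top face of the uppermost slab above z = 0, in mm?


A table. The table height is 729 mm.

A 1052×706×44 slab sits at z = 685 on four 88 mm square posts — a table. The top surface is at 685 + 44 = 729 mm.


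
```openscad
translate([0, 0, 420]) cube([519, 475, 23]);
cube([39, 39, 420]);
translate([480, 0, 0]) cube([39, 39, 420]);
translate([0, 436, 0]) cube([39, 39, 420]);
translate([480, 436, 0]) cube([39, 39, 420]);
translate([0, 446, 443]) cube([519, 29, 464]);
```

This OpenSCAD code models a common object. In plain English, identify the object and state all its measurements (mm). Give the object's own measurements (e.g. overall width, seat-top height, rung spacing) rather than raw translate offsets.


A chair. The seat is a 519×475×23 mm slab with its top at z = 443 mm, on four 39×39 mm corner legs (flush with the seat edges, standing on z = 0). A flat backrest 29 mm thick, 464 mm tall, spans the full seat width and rises from the seat top along its +y edge, rear face flush with the rear of the seat.


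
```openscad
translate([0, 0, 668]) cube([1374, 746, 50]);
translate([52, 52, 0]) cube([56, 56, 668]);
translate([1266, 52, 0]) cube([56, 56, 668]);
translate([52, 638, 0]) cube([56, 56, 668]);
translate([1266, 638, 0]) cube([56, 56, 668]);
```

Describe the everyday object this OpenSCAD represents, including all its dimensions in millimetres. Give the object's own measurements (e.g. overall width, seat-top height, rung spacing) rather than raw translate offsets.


A rectangular dining table. The top is 1374×746×50 mm with its upper surface at z = 718 mm. It stands on four 56×56 mm square legs, each inset 52 mm from the nearest pair of top edges, running from the floor to the underside of the top.


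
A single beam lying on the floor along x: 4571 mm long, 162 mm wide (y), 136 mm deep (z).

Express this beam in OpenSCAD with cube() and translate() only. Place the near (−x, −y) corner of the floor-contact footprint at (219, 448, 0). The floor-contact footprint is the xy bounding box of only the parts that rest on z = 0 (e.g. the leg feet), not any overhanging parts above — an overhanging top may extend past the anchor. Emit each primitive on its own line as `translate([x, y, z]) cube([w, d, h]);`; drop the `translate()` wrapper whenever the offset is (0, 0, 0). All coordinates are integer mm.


translate([219, 448, 0]) cube([4571, 162, 136]);


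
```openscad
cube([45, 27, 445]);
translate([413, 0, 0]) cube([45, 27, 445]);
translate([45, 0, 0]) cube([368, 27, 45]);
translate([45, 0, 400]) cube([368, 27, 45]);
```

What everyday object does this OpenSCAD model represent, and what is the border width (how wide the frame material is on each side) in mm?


A picture frame. The border width is 45 mm.

Four thin pieces enclosing a rectangular opening — a picture frame. The two full-height stiles are 445 mm tall; the top rail sits at z = 400 and is 45 mm tall, so the border above the opening is 445 − 400 = 45 mm, matching the stile x-width.


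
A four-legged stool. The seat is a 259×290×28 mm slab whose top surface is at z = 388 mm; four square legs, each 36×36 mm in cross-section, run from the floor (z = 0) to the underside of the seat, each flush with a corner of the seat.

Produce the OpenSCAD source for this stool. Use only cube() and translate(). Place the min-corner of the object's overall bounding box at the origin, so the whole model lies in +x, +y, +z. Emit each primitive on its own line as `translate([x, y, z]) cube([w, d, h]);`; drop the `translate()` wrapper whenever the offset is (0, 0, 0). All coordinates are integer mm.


translate([0, 0, 360]) cube([259, 290, 28]);
cube([36, 36, 360]);
translate([223, 0, 0]) cube([36, 36, 360]);
translate([0, 254, 0]) cube([36, 36, 360]);
translate([223, 254, 0]) cube([36, 36, 360]);


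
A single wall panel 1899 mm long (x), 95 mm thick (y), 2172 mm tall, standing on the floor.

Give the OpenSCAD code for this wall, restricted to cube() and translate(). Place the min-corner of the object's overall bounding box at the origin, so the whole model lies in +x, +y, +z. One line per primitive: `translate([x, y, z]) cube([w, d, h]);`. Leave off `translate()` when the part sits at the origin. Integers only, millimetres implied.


cube([1899, 95, 2172]);


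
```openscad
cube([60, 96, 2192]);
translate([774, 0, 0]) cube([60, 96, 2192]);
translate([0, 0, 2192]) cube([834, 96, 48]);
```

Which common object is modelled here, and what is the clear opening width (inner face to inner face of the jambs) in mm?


A door frame. The clear opening width is 714 mm.

Two 2192 mm tall posts with a header on top — a door frame. The left jamb is 60 mm wide at x = 0; the right jamb starts at x = 774. The clear opening is 774 − 60 = 714 mm.


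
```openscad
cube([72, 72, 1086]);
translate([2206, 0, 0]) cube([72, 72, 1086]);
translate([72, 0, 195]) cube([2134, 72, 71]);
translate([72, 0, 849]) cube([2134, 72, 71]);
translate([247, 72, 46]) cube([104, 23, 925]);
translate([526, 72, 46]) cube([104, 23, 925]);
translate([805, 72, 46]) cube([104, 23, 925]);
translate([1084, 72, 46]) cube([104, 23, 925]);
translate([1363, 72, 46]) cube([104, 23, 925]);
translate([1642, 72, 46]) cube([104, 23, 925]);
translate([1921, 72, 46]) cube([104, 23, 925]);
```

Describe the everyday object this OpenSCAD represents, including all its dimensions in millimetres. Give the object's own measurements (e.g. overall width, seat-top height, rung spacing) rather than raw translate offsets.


A fence section. Two 72×72 mm posts, 1086 mm tall, stand on the floor with a clear span of 2134 mm between their inner faces. Two horizontal rails of 72×71 mm section span the gap between the posts with their undersides at z = 195 mm and z = 849 mm, flush with the posts' −y face. 7 pickets, each 104 mm wide, 23 mm thick and 925 mm tall, are fixed to the +y face of the rails with their bottoms at z = 46 mm, spaced across the span with a 175 mm gap after the −x post and between neighbouring pickets, with 181 mm left before the +x post.


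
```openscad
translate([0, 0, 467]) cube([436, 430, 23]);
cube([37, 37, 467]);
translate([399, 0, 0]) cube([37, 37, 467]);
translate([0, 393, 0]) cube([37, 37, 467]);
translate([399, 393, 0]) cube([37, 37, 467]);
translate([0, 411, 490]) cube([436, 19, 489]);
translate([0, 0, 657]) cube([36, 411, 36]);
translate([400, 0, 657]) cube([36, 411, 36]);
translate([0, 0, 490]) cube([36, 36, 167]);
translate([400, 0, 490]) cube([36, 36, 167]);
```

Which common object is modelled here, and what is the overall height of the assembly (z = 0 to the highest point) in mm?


A chair. The overall height is 979 mm.

A slab on four corner posts with a tall panel at the back — a chair. The seat slab sits at z = 467 with thickness 23, and the 489 mm backrest starts at the seat top, so the overall height is 467 + 23 + 489 = 979 mm.


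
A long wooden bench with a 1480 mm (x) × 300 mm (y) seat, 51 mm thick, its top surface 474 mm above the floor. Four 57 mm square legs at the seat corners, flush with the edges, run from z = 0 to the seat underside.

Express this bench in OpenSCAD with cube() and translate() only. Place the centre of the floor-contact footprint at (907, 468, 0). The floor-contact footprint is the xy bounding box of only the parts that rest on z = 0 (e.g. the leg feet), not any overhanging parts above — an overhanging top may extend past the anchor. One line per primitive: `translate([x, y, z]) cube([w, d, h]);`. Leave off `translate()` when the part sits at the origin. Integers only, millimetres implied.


translate([167, 318, 423]) cube([1480, 300, 51]);
translate([167, 318, 0]) cube([57, 57, 423]);
translate([167, 561, 0]) cube([57, 57, 423]);
translate([1590, 318, 0]) cube([57, 57, 423]);
translate([1590, 561, 0]) cube([57, 57, 423]);


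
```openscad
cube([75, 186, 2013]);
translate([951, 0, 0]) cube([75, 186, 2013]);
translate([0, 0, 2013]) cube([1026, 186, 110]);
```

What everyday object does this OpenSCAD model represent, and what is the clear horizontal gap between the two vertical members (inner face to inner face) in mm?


A door frame. The clear opening width is 876 mm.

Two 2013 mm tall posts with a header on top — a door frame. The left jamb is 75 mm wide at x = 0; the right jamb starts at x = 951. The clear opening is 951 − 75 = 876 mm.


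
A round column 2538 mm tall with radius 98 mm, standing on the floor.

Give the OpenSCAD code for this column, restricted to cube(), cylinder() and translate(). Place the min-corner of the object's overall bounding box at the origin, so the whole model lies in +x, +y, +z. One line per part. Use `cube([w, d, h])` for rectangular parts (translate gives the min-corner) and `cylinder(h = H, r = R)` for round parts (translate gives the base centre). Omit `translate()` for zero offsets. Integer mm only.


translate([98, 98, 0]) cylinder(h = 2538, r = 98);


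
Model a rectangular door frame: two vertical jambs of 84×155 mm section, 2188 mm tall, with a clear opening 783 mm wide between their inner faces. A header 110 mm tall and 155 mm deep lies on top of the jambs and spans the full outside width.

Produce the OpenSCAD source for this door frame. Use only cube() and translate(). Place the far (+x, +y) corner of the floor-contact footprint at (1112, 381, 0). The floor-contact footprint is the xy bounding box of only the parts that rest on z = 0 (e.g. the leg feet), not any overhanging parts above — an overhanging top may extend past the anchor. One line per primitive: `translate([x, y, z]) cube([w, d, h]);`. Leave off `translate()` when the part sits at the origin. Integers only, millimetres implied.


translate([161, 226, 0]) cube([84, 155, 2188]);
translate([1028, 226, 0]) cube([84, 155, 2188]);
translate([161, 226, 2188]) cube([951, 155, 110]);


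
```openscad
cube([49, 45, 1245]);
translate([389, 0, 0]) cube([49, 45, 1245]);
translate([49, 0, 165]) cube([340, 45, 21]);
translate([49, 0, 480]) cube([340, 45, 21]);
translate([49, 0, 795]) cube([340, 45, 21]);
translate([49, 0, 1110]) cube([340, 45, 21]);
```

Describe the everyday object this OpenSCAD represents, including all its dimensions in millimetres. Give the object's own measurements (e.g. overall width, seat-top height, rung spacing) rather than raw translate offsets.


A straight ladder. Two 49×45 mm vertical rails, 1245 mm tall, stand 438 mm apart (outside-to-outside) with their front faces coplanar on the −y side. 4 rungs, each 45 mm deep and 21 mm tall, span between the inner faces of the rails, front faces flush with the rails. The lowest rung's underside is at z = 165 mm and rungs are spaced 315 mm apart (underside to underside).


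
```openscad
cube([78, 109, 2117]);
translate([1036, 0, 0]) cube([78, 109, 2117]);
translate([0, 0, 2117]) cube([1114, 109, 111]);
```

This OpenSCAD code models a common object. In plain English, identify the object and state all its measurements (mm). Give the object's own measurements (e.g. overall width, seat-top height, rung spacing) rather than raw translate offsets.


A door frame. The clear opening is 958 mm wide and 2117 mm high. Two 78 mm wide jambs, 109 mm deep, stand either side of the opening from the floor to the top of the opening. A 111 mm thick head sits across the top of both jambs, spanning the full outside width of the frame.


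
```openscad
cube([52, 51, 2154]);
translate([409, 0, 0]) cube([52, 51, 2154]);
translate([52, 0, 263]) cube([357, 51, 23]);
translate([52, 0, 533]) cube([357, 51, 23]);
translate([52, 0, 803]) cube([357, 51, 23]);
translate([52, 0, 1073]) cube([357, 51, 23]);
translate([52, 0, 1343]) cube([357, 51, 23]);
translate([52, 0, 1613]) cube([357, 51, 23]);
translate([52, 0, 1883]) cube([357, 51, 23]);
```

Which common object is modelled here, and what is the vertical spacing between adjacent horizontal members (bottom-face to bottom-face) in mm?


A ladder. The rung spacing is 270 mm.

Two tall 52×51 posts with 7 short bars between them — a ladder. Adjacent rungs sit at z = 263 and z = 533, so the spacing is 533 − 263 = 270 mm.
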